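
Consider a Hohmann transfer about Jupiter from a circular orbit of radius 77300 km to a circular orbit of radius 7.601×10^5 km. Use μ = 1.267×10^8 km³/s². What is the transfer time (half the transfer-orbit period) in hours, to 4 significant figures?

t = 21.00 hours

The Hohmann ellipse has a_t = (r₁ + r₂)/2 = 4.187×10^5 km.
Half the transfer-orbit period gives t = π√(a_t³/μ) = 75616 s.
Converting: 75616 s ÷ 3600 s/hour = 21.00 hours.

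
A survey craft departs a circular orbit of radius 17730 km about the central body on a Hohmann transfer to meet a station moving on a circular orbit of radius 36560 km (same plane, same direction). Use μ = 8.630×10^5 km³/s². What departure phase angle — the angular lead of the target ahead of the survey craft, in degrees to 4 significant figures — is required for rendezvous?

The Hohmann ellipse has a_t = (r₁ + r₂)/2 = 27145 km.
The half-period of the transfer ellipse is t = π√(a_t³/μ) = 15124 s.
Target angular speed ω₂ = √(μ/r₂³) = 1.3289×10^-4 rad/s.
Angle swept by the target during transfer: ω₂·t = 2.010 rad = 115.16°.
The survey craft traverses 180° on the transfer ellipse, so the target must lead by 180° − 115.16° = 64.84°.

φ = 64.84°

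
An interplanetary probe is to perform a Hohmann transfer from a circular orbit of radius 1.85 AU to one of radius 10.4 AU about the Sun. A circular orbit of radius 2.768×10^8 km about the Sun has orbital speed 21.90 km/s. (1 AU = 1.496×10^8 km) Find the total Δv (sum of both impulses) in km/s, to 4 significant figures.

Δv = 10.80 km/s

From the circular-orbit relation v² = μ/r at r = 2.768×10^8 km: μ = v²r = (21.90)² × 2.768×10^8 = 1.32756×10^11 km³/s².
In km: r₁ = 1.85 × 1.496×10^8 = 2.7676×10^8 km; r₂ = 10.4 × 1.496×10^8 = 1.55584×10^9 km.
Transfer-ellipse semi-major axis a_t = (r₁ + r₂)/2 = (2.7676×10^8 + 1.55584×10^9)/2 = 9.163×10^8 km.
Circular speed at r₁: v₁ = √(μ/r₁) = √(1.32756×10^11/2.7676×10^8) = 21.902 km/s.
On the transfer ellipse at r₁, v² = μ(2/r − 1/a) gives v_p = √[μ(2/r₁ − 1/a_t)] = 28.539 km/s.
First burn Δv₁ = |v_p − v₁| = 6.637 km/s.
Circular speed at r₂: v₂ = √(μ/r₂) = 9.2373 km/s.
Transfer-orbit speed at r₂: v_a = √[μ(2/r₂ − 1/a_t)] = 5.0767 km/s.
Second burn Δv₂ = |v₂ − v_a| = 4.161 km/s.
Δv = Δv₁ + Δv₂ = 6.637 + 4.161 = 10.80 km/s.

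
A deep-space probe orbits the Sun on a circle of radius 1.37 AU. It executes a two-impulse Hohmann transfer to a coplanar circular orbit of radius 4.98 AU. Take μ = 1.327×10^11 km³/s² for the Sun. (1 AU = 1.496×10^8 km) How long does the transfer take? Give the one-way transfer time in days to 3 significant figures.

t = 1030 days

In km: r₁ = 1.37 × 1.496×10^8 = 2.04952×10^8 km; r₂ = 4.98 × 1.496×10^8 = 7.45008×10^8 km.
Transfer-ellipse semi-major axis a_t = (r₁ + r₂)/2 = (2.04952×10^8 + 7.45008×10^8)/2 = 4.7498×10^8 km.
By Kepler's third law the transfer-orbit period is T = 2π√(a_t³/μ), so t = T/2 = 8.927×10^7 s.
Converting: 8.927×10^7 s ÷ 86400 s/day = 1030 days.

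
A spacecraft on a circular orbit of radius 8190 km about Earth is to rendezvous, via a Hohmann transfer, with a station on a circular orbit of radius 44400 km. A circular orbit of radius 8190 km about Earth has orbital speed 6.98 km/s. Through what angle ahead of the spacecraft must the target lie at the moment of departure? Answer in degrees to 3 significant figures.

φ = 98.0°

From the circular-orbit relation v² = μ/r at r = 8190 km: μ = v²r = (6.98)² × 8190 = 3.99020×10^5 km³/s².
Transfer-ellipse semi-major axis a_t = (r₁ + r₂)/2 = (8190 + 44400)/2 = 26295 km.
The half-period of the transfer ellipse is t = π√(a_t³/μ) = 21206 s.
Target angular speed ω₂ = √(μ/r₂³) = 6.7519×10^-5 rad/s.
Angle swept by the target during transfer: ω₂·t = 1.4318 rad = 82.04°.
Arrival is 180° from departure on the ellipse, so φ = 180° − 82.04° = 98.0°.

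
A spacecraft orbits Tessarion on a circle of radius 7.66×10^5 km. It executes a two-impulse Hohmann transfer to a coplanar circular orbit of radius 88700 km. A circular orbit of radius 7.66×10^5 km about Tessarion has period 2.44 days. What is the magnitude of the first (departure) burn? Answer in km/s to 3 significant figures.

Δv₁ = 12.4 km/s

From Kepler's third law T² = 4π²r³/μ at r = 7.66×10^5 km, T = 2.44 days = 2.44 × 86400 s = 2.10816×10^5 s: μ = 4π²r³/T² = 3.99244×10^8 km³/s².
Transfer-ellipse semi-major axis a_t = (r₁ + r₂)/2 = (7.660×10^5 + 88700)/2 = 4.2735×10^5 km.
Circular speed at r = 7.660×10^5 km: v_c = √(μ/r) = 22.83 km/s.
Transfer-orbit speed at the same r (vis-viva, a = a_t): v_t = √[μ(2/r − 1/a_t)] = 10.40 km/s.
Δv₁ = |v_t − v_c| = |10.40 − 22.83| = 12.43 km/s.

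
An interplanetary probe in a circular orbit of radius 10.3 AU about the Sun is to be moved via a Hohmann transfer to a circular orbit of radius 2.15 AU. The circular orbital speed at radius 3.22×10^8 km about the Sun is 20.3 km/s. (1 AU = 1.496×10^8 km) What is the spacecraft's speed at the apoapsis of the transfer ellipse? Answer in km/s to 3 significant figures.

From the circular-orbit relation v² = μ/r at r = 3.22×10^8 km: μ = v²r = (20.3)² × 3.22×10^8 = 1.32693×10^11 km³/s².
In km: r₁ = 10.3 × 1.496×10^8 = 1.54088×10^9 km; r₂ = 2.15 × 1.496×10^8 = 3.2164×10^8 km.
Transfer-ellipse semi-major axis a_t = (r₁ + r₂)/2 = (1.54088×10^9 + 3.2164×10^8)/2 = 9.3126×10^8 km.
At apoapsis, r = 1.54088×10^9 km.
Applying v² = μ(2/r − 1/a_t): v = 5.454 km/s.

v = 5.45 km/s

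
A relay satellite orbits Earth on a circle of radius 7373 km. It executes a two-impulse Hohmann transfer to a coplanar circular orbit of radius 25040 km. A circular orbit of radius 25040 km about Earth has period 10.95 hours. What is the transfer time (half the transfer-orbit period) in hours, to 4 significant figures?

t = 2.851 hours

From Kepler's third law T² = 4π²r³/μ at r = 25040 km, T = 10.95 hours = 10.95 × 3600 s = 39420 s: μ = 4π²r³/T² = 3.98868×10^5 km³/s².
The Hohmann ellipse has a_t = (r₁ + r₂)/2 = 16206.5 km.
By Kepler's third law the transfer-orbit period is T = 2π√(a_t³/μ), so t = T/2 = 10263 s.
Converting: 10263 s ÷ 3600 s/hour = 2.851 hours.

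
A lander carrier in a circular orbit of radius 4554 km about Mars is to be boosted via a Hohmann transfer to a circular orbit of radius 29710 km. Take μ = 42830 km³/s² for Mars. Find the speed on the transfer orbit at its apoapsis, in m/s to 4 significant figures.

v = 619.0 m/s

The Hohmann ellipse has a_t = (r₁ + r₂)/2 = 17132 km.
The apoapsis of the transfer ellipse is at r = 29710 km.
Applying v² = μ(2/r − 1/a_t): v = 0.6190 km/s.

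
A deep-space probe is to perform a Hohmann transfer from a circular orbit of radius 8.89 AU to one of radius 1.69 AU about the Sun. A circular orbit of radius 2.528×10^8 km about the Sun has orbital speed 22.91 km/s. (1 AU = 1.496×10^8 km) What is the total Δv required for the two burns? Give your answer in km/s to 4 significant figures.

Δv = 11.13 km/s

From the circular-orbit relation v² = μ/r at r = 2.528×10^8 km: μ = v²r = (22.91)² × 2.528×10^8 = 1.32687×10^11 km³/s².
In km: r₁ = 8.89 × 1.496×10^8 = 1.329944×10^9 km; r₂ = 1.69 × 1.496×10^8 = 2.52824×10^8 km.
Semi-major axis of the transfer orbit: a_t = (1.329944×10^9 + 2.52824×10^8)/2 = 7.91384×10^8 km.
At r₁ the circular-orbit speed is v₁ = √(μ/r₁) = 9.9884 km/s.
On the transfer ellipse at r₁, vis-viva gives v_a = √[μ(2/r₁ − 1/a_t)] = 5.6456 km/s.
First burn Δv₁ = |v_a − v₁| = 4.343 km/s.
At r₂, v₂ = √(μ/r₂) = 22.909 km/s.
Transfer-orbit speed at r₂: v_p = √[μ(2/r₂ − 1/a_t)] = 29.698 km/s.
Second burn Δv₂ = |v₂ − v_p| = 6.789 km/s.
Total Δv = Δv₁ + Δv₂ = 11.13 km/s.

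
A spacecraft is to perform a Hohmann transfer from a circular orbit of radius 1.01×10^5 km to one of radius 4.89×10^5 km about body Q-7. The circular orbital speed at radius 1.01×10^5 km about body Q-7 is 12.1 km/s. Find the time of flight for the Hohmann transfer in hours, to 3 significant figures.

From the circular-orbit relation v² = μ/r at r = 1.01×10^5 km: μ = v²r = (12.1)² × 1.01×10^5 = 1.47874×10^7 km³/s².
Transfer-ellipse semi-major axis a_t = (r₁ + r₂)/2 = (1.010×10^5 + 4.890×10^5)/2 = 2.950×10^5 km.
Transfer time t = π√(a_t³/μ) = π√((2.950×10^5)³ / 1.47874×10^7) = 1.309×10^5 s.
Converting: 1.309×10^5 s ÷ 3600 s/hour = 36.4 hours.

t = 36.4 hours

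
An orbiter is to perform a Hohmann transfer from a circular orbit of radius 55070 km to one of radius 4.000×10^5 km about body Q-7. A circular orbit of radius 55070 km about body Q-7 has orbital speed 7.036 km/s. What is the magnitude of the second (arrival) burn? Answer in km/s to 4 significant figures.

Δv₂ = 1.326 km/s

From the circular-orbit relation v² = μ/r at r = 55070 km: μ = v²r = (7.036)² × 55070 = 2.72626×10^6 km³/s².
Semi-major axis of the transfer orbit: a_t = (55070 + 4.000×10^5)/2 = 2.27535×10^5 km.
Circular speed at r = 4.000×10^5 km: v_c = √(μ/r) = 2.6107 km/s.
Transfer-orbit speed at the same r (vis-viva, a = a_t): v_t = √[μ(2/r − 1/a_t)] = 1.2844 km/s.
Δv₂ = |v_t − v_c| = |1.2844 − 2.6107| = 1.326 km/s.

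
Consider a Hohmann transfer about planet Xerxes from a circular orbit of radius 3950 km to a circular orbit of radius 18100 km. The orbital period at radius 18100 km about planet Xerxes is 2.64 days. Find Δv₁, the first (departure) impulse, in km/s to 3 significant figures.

From Kepler's third law T² = 4π²r³/μ at r = 18100 km, T = 2.64 days = 2.64 × 86400 s = 2.28096×10^5 s: μ = 4π²r³/T² = 4499.46 km³/s².
The Hohmann ellipse has a_t = (r₁ + r₂)/2 = 11025 km.
On the circular orbit at r = 3950 km, v_c = √(μ/r) = 1.0673 km/s.
Transfer-orbit speed at the same r (vis-viva, a = a_t): v_t = √[μ(2/r − 1/a_t)] = 1.3675 km/s.
Δv₁ = |v_t − v_c| = |1.3675 − 1.0673| = 0.3002 km/s.

Δv₁ = 0.300 km/s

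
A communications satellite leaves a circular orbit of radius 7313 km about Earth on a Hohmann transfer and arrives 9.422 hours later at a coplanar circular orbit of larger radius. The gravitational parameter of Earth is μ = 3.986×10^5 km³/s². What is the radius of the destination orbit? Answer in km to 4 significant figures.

Transfer time t = 9.422 hours = 33919.2 s, and t = π√(a_t³/μ).
So a_t = (μ t²/π²)^(1/3) = (3.986×10^5 × (33919.2)² / π²)^(1/3) = 35951 km.
Since a_t = (r₁ + r₂)/2, r₂ = 2a_t − r₁ = 2×35951 − 7313 = 64589 km.

r₂ = 64590 km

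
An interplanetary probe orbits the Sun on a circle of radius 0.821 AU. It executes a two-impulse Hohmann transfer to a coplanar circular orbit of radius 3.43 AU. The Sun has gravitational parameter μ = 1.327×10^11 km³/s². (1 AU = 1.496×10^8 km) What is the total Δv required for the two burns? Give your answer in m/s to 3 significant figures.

In km: r₁ = 0.821 × 1.496×10^8 = 1.228216×10^8 km; r₂ = 3.43 × 1.496×10^8 = 5.13128×10^8 km.
Semi-major axis of the transfer orbit: a_t = (1.228216×10^8 + 5.13128×10^8)/2 = 3.179748×10^8 km.
At r₁ the circular-orbit speed is v₁ = √(μ/r₁) = 32.870 km/s.
Transfer-orbit speed at r₁ (vis-viva): v_p = √[μ(2/r₁ − 1/a_t)] = 41.756 km/s.
First burn Δv₁ = |v_p − v₁| = 8.886 km/s.
Circular speed at r₂: v₂ = √(μ/r₂) = 16.0814 km/s.
Transfer-orbit speed at r₂: v_a = √[μ(2/r₂ − 1/a_t)] = 9.99456 km/s.
Second burn Δv₂ = |v₂ − v_a| = 6.087 km/s.
Total Δv = Δv₁ + Δv₂ = 14.97 km/s.

Δv = 15000 m/s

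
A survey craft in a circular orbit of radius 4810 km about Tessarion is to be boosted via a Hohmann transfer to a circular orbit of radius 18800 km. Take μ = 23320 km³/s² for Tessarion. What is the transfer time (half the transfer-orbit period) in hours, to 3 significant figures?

t = 7.33 hours

Semi-major axis of the transfer orbit: a_t = (4810 + 18800)/2 = 11805 km.
Transfer time t = π√(a_t³/μ) = π√((11805)³ / 23320) = 26390 s.
Converting: 26390 s ÷ 3600 s/hour = 7.33 hours.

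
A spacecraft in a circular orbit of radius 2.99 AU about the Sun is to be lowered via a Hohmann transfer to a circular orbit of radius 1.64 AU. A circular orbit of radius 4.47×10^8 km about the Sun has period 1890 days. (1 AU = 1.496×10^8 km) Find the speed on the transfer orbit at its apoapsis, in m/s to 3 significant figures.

From Kepler's third law T² = 4π²r³/μ at r = 4.47×10^8 km, T = 1890 days = 1890 × 86400 s = 1.63296×10^8 s: μ = 4π²r³/T² = 1.32230×10^11 km³/s².
In km: r₁ = 2.99 × 1.496×10^8 = 4.47304×10^8 km; r₂ = 1.64 × 1.496×10^8 = 2.45344×10^8 km.
Semi-major axis of the transfer orbit: a_t = (4.47304×10^8 + 2.45344×10^8)/2 = 3.46324×10^8 km.
At apoapsis, r = 4.47304×10^8 km.
Applying v² = μ(2/r − 1/a_t): v = 14.47 km/s.

v = 14500 m/s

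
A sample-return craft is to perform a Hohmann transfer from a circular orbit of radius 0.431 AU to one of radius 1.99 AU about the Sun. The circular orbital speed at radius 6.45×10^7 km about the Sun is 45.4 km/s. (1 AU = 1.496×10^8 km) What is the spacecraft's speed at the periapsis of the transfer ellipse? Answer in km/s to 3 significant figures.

From the circular-orbit relation v² = μ/r at r = 6.45×10^7 km: μ = v²r = (45.4)² × 6.45×10^7 = 1.32945×10^11 km³/s².
In km: r₁ = 0.431 × 1.496×10^8 = 6.44776×10^7 km; r₂ = 1.99 × 1.496×10^8 = 2.97704×10^8 km.
Semi-major axis of the transfer orbit: a_t = (6.44776×10^7 + 2.97704×10^8)/2 = 1.810908×10^8 km.
At periapsis, r = 6.44776×10^7 km.
From the vis-viva equation, v = √[μ(2/r − 1/a_t)] = 58.22 km/s.

v = 58.2 km/s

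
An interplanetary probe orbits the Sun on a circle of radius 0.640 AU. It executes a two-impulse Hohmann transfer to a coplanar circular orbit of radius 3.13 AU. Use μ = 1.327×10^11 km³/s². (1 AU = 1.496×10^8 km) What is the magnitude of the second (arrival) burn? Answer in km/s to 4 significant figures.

In km: r₁ = 0.640 × 1.496×10^8 = 9.5744×10^7 km; r₂ = 3.13 × 1.496×10^8 = 4.68248×10^8 km.
Semi-major axis of the transfer orbit: a_t = (9.5744×10^7 + 4.68248×10^8)/2 = 2.81996×10^8 km.
On the circular orbit at r = 4.68248×10^8 km, v_c = √(μ/r) = 16.834 km/s.
Vis-viva on the transfer ellipse at r = 4.68248×10^8 km gives v_t = √[μ(2/r − 1/a_t)] = 9.8092 km/s.
Δv₂ = |v_t − v_c| = |9.8092 − 16.834| = 7.025 km/s.

Δv₂ = 7.025 km/s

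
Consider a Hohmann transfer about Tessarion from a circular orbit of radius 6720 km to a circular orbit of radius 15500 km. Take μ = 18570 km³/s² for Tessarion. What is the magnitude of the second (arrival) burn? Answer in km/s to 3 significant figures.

Δv₂ = 0.243 km/s

Semi-major axis of the transfer orbit: a_t = (6720 + 15500)/2 = 11110 km.
Circular speed at r = 15500 km: v_c = √(μ/r) = 1.0946 km/s.
Vis-viva on the transfer ellipse at r = 15500 km gives v_t = √[μ(2/r − 1/a_t)] = 0.85127 km/s.
Δv₂ = |v_t − v_c| = |0.85127 − 1.0946| = 0.2433 km/s.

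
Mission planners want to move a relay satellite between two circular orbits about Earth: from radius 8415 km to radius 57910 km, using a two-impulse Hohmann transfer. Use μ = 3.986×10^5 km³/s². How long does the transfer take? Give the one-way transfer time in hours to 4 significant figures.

t = 8.347 hours

Transfer-ellipse semi-major axis a_t = (r₁ + r₂)/2 = (8415 + 57910)/2 = 33162.5 km.
Half the transfer-orbit period gives t = π√(a_t³/μ) = 30050 s.
Converting: 30050 s ÷ 3600 s/hour = 8.347 hours.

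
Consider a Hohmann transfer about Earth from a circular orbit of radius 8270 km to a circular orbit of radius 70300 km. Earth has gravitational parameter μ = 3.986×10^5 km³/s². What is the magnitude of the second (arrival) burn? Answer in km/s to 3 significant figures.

Δv₂ = 1.29 km/s

The Hohmann ellipse has a_t = (r₁ + r₂)/2 = 39285 km.
Circular speed at r = 70300 km: v_c = √(μ/r) = 2.3812 km/s.
Transfer-orbit speed at the same r (vis-viva, a = a_t): v_t = √[μ(2/r − 1/a_t)] = 1.0925 km/s.
Δv₂ = |v_t − v_c| = |1.0925 − 2.3812| = 1.289 km/s.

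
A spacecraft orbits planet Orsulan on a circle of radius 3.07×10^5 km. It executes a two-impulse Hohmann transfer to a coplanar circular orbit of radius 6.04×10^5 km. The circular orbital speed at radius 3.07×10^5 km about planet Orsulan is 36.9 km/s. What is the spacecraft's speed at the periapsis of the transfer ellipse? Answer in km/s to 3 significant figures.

From the circular-orbit relation v² = μ/r at r = 3.07×10^5 km: μ = v²r = (36.9)² × 3.07×10^5 = 4.18014×10^8 km³/s².
The Hohmann ellipse has a_t = (r₁ + r₂)/2 = 4.555×10^5 km.
The periapsis of the transfer ellipse is at r = 3.070×10^5 km.
Applying v² = μ(2/r − 1/a_t): v = 42.49 km/s.

v = 42.5 km/s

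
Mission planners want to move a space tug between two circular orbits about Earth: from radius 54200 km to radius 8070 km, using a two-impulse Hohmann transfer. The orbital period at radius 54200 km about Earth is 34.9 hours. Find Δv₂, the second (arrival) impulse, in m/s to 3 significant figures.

From Kepler's third law T² = 4π²r³/μ at r = 54200 km, T = 34.9 hours = 34.9 × 3600 s = 1.2564×10^5 s: μ = 4π²r³/T² = 3.98200×10^5 km³/s².
Transfer-ellipse semi-major axis a_t = (r₁ + r₂)/2 = (54200 + 8070)/2 = 31135 km.
Circular speed at r = 8070 km: v_c = √(μ/r) = 7.024 km/s.
Transfer-orbit speed at the same r (vis-viva, a = a_t): v_t = √[μ(2/r − 1/a_t)] = 9.268 km/s.
Δv₂ = |v_t − v_c| = |9.268 − 7.024| = 2.244 km/s.

Δv₂ = 2240 m/s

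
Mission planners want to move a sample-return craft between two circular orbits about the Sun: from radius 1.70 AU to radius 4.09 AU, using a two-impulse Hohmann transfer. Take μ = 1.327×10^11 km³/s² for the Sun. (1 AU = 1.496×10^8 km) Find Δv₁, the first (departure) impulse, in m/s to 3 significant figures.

Δv₁ = 4310 m/s

In km: r₁ = 1.70 × 1.496×10^8 = 2.5432×10^8 km; r₂ = 4.09 × 1.496×10^8 = 6.11864×10^8 km.
Transfer-ellipse semi-major axis a_t = (r₁ + r₂)/2 = (2.5432×10^8 + 6.11864×10^8)/2 = 4.33092×10^8 km.
Circular speed at r = 2.5432×10^8 km: v_c = √(μ/r) = 22.843 km/s.
Vis-viva on the transfer ellipse at r = 2.5432×10^8 km gives v_t = √[μ(2/r − 1/a_t)] = 27.151 km/s.
Δv₁ = |v_t − v_c| = |27.151 − 22.843| = 4.308 km/s.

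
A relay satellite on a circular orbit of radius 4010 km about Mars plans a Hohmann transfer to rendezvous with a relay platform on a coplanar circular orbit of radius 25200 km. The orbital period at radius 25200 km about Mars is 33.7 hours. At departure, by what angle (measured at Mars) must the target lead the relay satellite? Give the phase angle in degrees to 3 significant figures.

φ = 101°

From Kepler's third law T² = 4π²r³/μ at r = 25200 km, T = 33.7 hours = 33.7 × 3600 s = 1.2132×10^5 s: μ = 4π²r³/T² = 42923.6 km³/s².
Semi-major axis of the transfer orbit: a_t = (4010 + 25200)/2 = 14605 km.
The half-period of the transfer ellipse is t = π√(a_t³/μ) = 26764 s.
The target's mean motion on its circular orbit is ω₂ = √(μ/r₂³) = 5.1790×10^-5 rad/s.
Angle swept by the target during transfer: ω₂·t = 1.3861 rad = 79.42°.
The relay satellite traverses 180° on the transfer ellipse, so the target must lead by 180° − 79.42° = 101°.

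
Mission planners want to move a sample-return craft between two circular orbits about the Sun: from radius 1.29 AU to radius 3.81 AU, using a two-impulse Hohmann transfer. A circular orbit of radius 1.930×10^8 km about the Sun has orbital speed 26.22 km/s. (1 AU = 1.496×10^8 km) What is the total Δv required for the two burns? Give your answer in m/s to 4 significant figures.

From the circular-orbit relation v² = μ/r at r = 1.930×10^8 km: μ = v²r = (26.22)² × 1.930×10^8 = 1.32685×10^11 km³/s².
In km: r₁ = 1.29 × 1.496×10^8 = 1.92984×10^8 km; r₂ = 3.81 × 1.496×10^8 = 5.69976×10^8 km.
Semi-major axis of the transfer orbit: a_t = (1.92984×10^8 + 5.69976×10^8)/2 = 3.8148×10^8 km.
Circular speed at r₁: v₁ = √(μ/r₁) = √(1.32685×10^11/1.92984×10^8) = 26.22 km/s.
Transfer-orbit speed at r₁ (v² = μ(2/r − 1/a)): v_p = √[μ(2/r₁ − 1/a_t)] = 32.05 km/s.
First burn Δv₁ = |v_p − v₁| = 5.830 km/s.
At r₂, v₂ = √(μ/r₂) = 15.25749 km/s.
Transfer-orbit speed at r₂: v_a = √[μ(2/r₂ − 1/a_t)] = 10.85195 km/s.
Second burn Δv₂ = |v₂ − v_a| = 4.406 km/s.
Δv = Δv₁ + Δv₂ = 5.830 + 4.406 = 10.24 km/s.

Δv = 10240 m/s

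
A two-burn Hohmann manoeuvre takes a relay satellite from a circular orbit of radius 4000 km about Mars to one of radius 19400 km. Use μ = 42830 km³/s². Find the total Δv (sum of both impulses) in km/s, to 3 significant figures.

The Hohmann ellipse has a_t = (r₁ + r₂)/2 = 11700 km.
At r₁ the circular-orbit speed is v₁ = √(μ/r₁) = 3.27223 km/s.
On the transfer ellipse at r₁, vis-viva equation gives v_p = √[μ(2/r₁ − 1/a_t)] = 4.21359 km/s.
First burn Δv₁ = |v_p − v₁| = 0.94136 km/s.
At r₂, v₂ = √(μ/r₂) = 1.48584 km/s.
Transfer-orbit speed at r₂: v_a = √[μ(2/r₂ − 1/a_t)] = 0.868781 km/s.
Second burn Δv₂ = |v₂ − v_a| = 0.61706 km/s.
Δv = Δv₁ + Δv₂ = 0.94136 + 0.61706 = 1.558 km/s.

Δv = 1.56 km/s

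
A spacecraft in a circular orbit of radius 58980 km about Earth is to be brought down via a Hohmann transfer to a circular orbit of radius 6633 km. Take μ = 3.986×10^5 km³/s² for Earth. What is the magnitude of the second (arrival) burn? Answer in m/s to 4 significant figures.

The Hohmann ellipse has a_t = (r₁ + r₂)/2 = 32806.5 km.
On the circular orbit at r = 6633 km, v_c = √(μ/r) = 7.7520 km/s.
Vis-viva on the transfer ellipse at r = 6633 km gives v_t = √[μ(2/r − 1/a_t)] = 10.394 km/s.
Δv₂ = |v_t − v_c| = |10.394 − 7.7520| = 2.642 km/s.

Δv₂ = 2642 m/s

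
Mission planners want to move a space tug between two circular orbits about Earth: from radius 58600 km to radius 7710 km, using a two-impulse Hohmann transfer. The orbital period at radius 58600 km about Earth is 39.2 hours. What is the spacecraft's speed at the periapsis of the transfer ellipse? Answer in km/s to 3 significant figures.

From Kepler's third law T² = 4π²r³/μ at r = 58600 km, T = 39.2 hours = 39.2 × 3600 s = 1.4112×10^5 s: μ = 4π²r³/T² = 3.98910×10^5 km³/s².
Transfer-ellipse semi-major axis a_t = (r₁ + r₂)/2 = (58600 + 7710)/2 = 33155 km.
At periapsis, r = 7710 km.
Applying v² = μ(2/r − 1/a_t): v = 9.563 km/s.

v = 9.56 km/s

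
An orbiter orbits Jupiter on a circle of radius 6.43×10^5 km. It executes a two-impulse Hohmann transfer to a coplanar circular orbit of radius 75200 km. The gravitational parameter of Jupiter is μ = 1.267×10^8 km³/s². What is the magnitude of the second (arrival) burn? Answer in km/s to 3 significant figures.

Semi-major axis of the transfer orbit: a_t = (6.430×10^5 + 75200)/2 = 3.591×10^5 km.
Circular speed at r = 75200 km: v_c = √(μ/r) = 41.05 km/s.
Vis-viva on the transfer ellipse at r = 75200 km gives v_t = √[μ(2/r − 1/a_t)] = 54.93 km/s.
Δv₂ = |v_t − v_c| = |54.93 − 41.05| = 13.88 km/s.

Δv₂ = 13.9 km/s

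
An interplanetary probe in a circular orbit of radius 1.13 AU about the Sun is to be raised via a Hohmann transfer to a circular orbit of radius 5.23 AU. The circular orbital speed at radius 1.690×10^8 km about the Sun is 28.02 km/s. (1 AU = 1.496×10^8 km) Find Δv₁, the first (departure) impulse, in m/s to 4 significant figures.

From the circular-orbit relation v² = μ/r at r = 1.690×10^8 km: μ = v²r = (28.02)² × 1.690×10^8 = 1.32685×10^11 km³/s².
In km: r₁ = 1.13 × 1.496×10^8 = 1.69048×10^8 km; r₂ = 5.23 × 1.496×10^8 = 7.82408×10^8 km.
Transfer-ellipse semi-major axis a_t = (r₁ + r₂)/2 = (1.69048×10^8 + 7.82408×10^8)/2 = 4.75728×10^8 km.
On the circular orbit at r = 1.69048×10^8 km, v_c = √(μ/r) = 28.016 km/s.
Vis-viva on the transfer ellipse at r = 1.69048×10^8 km gives v_t = √[μ(2/r − 1/a_t)] = 35.929 km/s.
Δv₁ = |v_t − v_c| = |35.929 − 28.016| = 7.913 km/s.

Δv₁ = 7913 m/s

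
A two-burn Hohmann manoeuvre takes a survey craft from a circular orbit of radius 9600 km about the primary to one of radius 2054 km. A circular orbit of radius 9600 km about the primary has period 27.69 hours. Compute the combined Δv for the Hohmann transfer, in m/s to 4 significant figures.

Δv = 616.8 m/s

From Kepler's third law T² = 4π²r³/μ at r = 9600 km, T = 27.69 hours = 27.69 × 3600 s = 99684 s: μ = 4π²r³/T² = 3514.98 km³/s².
The Hohmann ellipse has a_t = (r₁ + r₂)/2 = 5827 km.
Circular speed at r₁: v₁ = √(μ/r₁) = √(3514.98/9600) = 0.60510 km/s.
Transfer-orbit speed at r₁ (vis-viva equation): v_a = √[μ(2/r₁ − 1/a_t)] = 0.35926 km/s.
First burn Δv₁ = |v_a − v₁| = 0.24584 km/s.
Circular speed at r₂: v₂ = √(μ/r₂) = 1.30816 km/s.
Transfer-orbit speed at r₂: v_p = √[μ(2/r₂ − 1/a_t)] = 1.67909 km/s.
Second burn Δv₂ = |v₂ − v_p| = 0.37093 km/s.
Total Δv = Δv₁ + Δv₂ = 0.6168 km/s.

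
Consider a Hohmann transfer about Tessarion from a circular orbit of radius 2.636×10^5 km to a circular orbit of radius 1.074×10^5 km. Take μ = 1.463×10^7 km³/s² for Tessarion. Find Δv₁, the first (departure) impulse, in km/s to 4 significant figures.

Semi-major axis of the transfer orbit: a_t = (2.636×10^5 + 1.074×10^5)/2 = 1.855×10^5 km.
Circular speed at r = 2.636×10^5 km: v_c = √(μ/r) = 7.450 km/s.
Vis-viva on the transfer ellipse at r = 2.636×10^5 km gives v_t = √[μ(2/r − 1/a_t)] = 5.669 km/s.
Δv₁ = |v_t − v_c| = |5.669 − 7.450| = 1.781 km/s.

Δv₁ = 1.781 km/s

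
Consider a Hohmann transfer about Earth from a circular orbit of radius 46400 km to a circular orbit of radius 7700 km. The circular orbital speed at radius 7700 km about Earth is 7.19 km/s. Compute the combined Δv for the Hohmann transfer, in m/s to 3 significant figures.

Δv = 3590 m/s

From the circular-orbit relation v² = μ/r at r = 7700 km: μ = v²r = (7.19)² × 7700 = 3.98060×10^5 km³/s².
Semi-major axis of the transfer orbit: a_t = (46400 + 7700)/2 = 27050 km.
Circular speed at r₁: v₁ = √(μ/r₁) = √(3.98060×10^5/46400) = 2.929 km/s.
Transfer-orbit speed at r₁ (vis-viva): v_a = √[μ(2/r₁ − 1/a_t)] = 1.563 km/s.
First burn Δv₁ = |v_a − v₁| = 1.366 km/s.
At r₂, v₂ = √(μ/r₂) = 7.190 km/s.
Transfer-orbit speed at r₂: v_p = √[μ(2/r₂ − 1/a_t)] = 9.417 km/s.
Second burn Δv₂ = |v₂ − v_p| = 2.227 km/s.
Total Δv = Δv₁ + Δv₂ = 3.593 km/s.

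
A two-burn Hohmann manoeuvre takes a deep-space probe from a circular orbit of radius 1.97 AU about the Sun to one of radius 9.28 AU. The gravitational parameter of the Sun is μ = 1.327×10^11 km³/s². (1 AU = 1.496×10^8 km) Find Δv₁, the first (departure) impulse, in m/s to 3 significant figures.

Δv₁ = 6040 m/s

In km: r₁ = 1.97 × 1.496×10^8 = 2.94712×10^8 km; r₂ = 9.28 × 1.496×10^8 = 1.388288×10^9 km.
The Hohmann ellipse has a_t = (r₁ + r₂)/2 = 8.415×10^8 km.
Circular speed at r = 2.94712×10^8 km: v_c = √(μ/r) = 21.2196 km/s.
Transfer-orbit speed at the same r (vis-viva, a = a_t): v_t = √[μ(2/r − 1/a_t)] = 27.2552 km/s.
Δv₁ = |v_t − v_c| = |27.2552 − 21.2196| = 6.036 km/s.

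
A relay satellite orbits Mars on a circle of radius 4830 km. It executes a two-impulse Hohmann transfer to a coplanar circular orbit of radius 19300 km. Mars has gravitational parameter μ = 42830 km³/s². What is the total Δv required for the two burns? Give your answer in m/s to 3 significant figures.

Transfer-ellipse semi-major axis a_t = (r₁ + r₂)/2 = (4830 + 19300)/2 = 12065 km.
Circular speed at r₁: v₁ = √(μ/r₁) = √(42830/4830) = 2.9778 km/s.
Transfer-orbit speed at r₁ (vis-viva equation): v_p = √[μ(2/r₁ − 1/a_t)] = 3.7663 km/s.
First burn Δv₁ = |v_p − v₁| = 0.7885 km/s.
At r₂, v₂ = √(μ/r₂) = 1.48969 km/s.
Transfer-orbit speed at r₂: v_a = √[μ(2/r₂ − 1/a_t)] = 0.942552 km/s.
Second burn Δv₂ = |v₂ − v_a| = 0.5471 km/s.
Δv = Δv₁ + Δv₂ = 0.7885 + 0.5471 = 1.336 km/s.

Δv = 1340 m/s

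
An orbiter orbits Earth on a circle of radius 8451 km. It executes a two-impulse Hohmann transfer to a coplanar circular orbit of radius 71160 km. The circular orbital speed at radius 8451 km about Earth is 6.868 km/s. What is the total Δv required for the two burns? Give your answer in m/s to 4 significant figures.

Δv = 3591 m/s

From the circular-orbit relation v² = μ/r at r = 8451 km: μ = v²r = (6.868)² × 8451 = 3.98629×10^5 km³/s².
The Hohmann ellipse has a_t = (r₁ + r₂)/2 = 39805.5 km.
Circular speed at r₁: v₁ = √(μ/r₁) = √(3.98629×10^5/8451) = 6.868 km/s.
Transfer-orbit speed at r₁ (v² = μ(2/r − 1/a)): v_p = √[μ(2/r₁ − 1/a_t)] = 9.183 km/s.
First burn Δv₁ = |v_p − v₁| = 2.315 km/s.
At r₂, v₂ = √(μ/r₂) = 2.367 km/s.
Transfer-orbit speed at r₂: v_a = √[μ(2/r₂ − 1/a_t)] = 1.091 km/s.
Second burn Δv₂ = |v₂ − v_a| = 1.276 km/s.
Total Δv = Δv₁ + Δv₂ = 3.591 km/s.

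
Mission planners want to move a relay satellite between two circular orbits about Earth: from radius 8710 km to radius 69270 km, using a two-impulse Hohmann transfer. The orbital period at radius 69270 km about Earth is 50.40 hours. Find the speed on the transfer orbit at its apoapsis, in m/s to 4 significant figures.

From Kepler's third law T² = 4π²r³/μ at r = 69270 km, T = 50.40 hours = 50.40 × 3600 s = 1.8144×10^5 s: μ = 4π²r³/T² = 3.98593×10^5 km³/s².
The Hohmann ellipse has a_t = (r₁ + r₂)/2 = 38990 km.
The apoapsis of the transfer ellipse is at r = 69270 km.
Applying v² = μ(2/r − 1/a_t): v = 1.134 km/s.

v = 1134 m/s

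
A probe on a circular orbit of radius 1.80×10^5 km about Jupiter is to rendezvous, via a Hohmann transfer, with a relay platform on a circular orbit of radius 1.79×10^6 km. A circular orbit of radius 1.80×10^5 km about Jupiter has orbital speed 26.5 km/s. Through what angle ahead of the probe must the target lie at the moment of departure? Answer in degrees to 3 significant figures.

φ = 107°

From the circular-orbit relation v² = μ/r at r = 1.80×10^5 km: μ = v²r = (26.5)² × 1.80×10^5 = 1.26405×10^8 km³/s².
The Hohmann ellipse has a_t = (r₁ + r₂)/2 = 9.850×10^5 km.
The half-period of the transfer ellipse is t = π√(a_t³/μ) = 2.7316×10^5 s.
The target's mean motion on its circular orbit is ω₂ = √(μ/r₂³) = 4.6946×10^-6 rad/s.
Angle swept by the target during transfer: ω₂·t = 1.2824 rad = 73.48°.
The probe traverses 180° on the transfer ellipse, so the target must lead by 180° − 73.48° = 107°.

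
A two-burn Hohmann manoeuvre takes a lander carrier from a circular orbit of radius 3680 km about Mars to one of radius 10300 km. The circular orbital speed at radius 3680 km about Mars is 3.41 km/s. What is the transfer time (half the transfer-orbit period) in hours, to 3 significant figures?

From the circular-orbit relation v² = μ/r at r = 3680 km: μ = v²r = (3.41)² × 3680 = 42791.4 km³/s².
Semi-major axis of the transfer orbit: a_t = (3680 + 10300)/2 = 6990 km.
By Kepler's third law the transfer-orbit period is T = 2π√(a_t³/μ), so t = T/2 = 8875 s.
Converting: 8875 s ÷ 3600 s/hour = 2.47 hours.

t = 2.47 hours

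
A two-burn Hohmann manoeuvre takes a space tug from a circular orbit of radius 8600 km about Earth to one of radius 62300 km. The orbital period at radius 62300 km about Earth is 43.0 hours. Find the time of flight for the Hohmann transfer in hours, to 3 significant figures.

t = 9.23 hours

From Kepler's third law T² = 4π²r³/μ at r = 62300 km, T = 43.0 hours = 43.0 × 3600 s = 1.548×10^5 s: μ = 4π²r³/T² = 3.98366×10^5 km³/s².
The Hohmann ellipse has a_t = (r₁ + r₂)/2 = 35450 km.
Half the transfer-orbit period gives t = π√(a_t³/μ) = 33220 s.
Converting: 33220 s ÷ 3600 s/hour = 9.23 hours.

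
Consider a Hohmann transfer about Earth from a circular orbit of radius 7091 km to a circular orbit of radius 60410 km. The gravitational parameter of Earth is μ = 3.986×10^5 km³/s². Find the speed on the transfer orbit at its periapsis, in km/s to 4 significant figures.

v = 10.03 km/s

Transfer-ellipse semi-major axis a_t = (r₁ + r₂)/2 = (7091 + 60410)/2 = 33750.5 km.
At periapsis, r = 7091 km.
From the vis-viva equation, v = √[μ(2/r − 1/a_t)] = 10.03 km/s.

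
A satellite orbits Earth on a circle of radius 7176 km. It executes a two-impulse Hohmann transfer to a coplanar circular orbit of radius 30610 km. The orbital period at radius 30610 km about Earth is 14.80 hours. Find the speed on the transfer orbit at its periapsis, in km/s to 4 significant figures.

From Kepler's third law T² = 4π²r³/μ at r = 30610 km, T = 14.80 hours = 14.80 × 3600 s = 53280 s: μ = 4π²r³/T² = 3.98861×10^5 km³/s².
Transfer-ellipse semi-major axis a_t = (r₁ + r₂)/2 = (7176 + 30610)/2 = 18893 km.
At periapsis, r = 7176 km.
From the vis-viva equation, v = √[μ(2/r − 1/a_t)] = 9.490 km/s.

v = 9.490 km/s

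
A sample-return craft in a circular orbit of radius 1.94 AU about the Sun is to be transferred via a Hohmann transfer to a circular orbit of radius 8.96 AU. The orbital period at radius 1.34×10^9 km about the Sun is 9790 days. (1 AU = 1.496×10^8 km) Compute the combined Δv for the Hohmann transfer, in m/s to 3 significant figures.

From Kepler's third law T² = 4π²r³/μ at r = 1.34×10^9 km, T = 9790 days = 9790 × 86400 s = 8.45856×10^8 s: μ = 4π²r³/T² = 1.32764×10^11 km³/s².
In km: r₁ = 1.94 × 1.496×10^8 = 2.90224×10^8 km; r₂ = 8.96 × 1.496×10^8 = 1.340416×10^9 km.
The Hohmann ellipse has a_t = (r₁ + r₂)/2 = 8.1532×10^8 km.
At r₁ the circular-orbit speed is v₁ = √(μ/r₁) = 21.388 km/s.
On the transfer ellipse at r₁, vis-viva gives v_p = √[μ(2/r₁ − 1/a_t)] = 27.424 km/s.
First burn Δv₁ = |v_p − v₁| = 6.036 km/s.
At r₂, v₂ = √(μ/r₂) = 9.952 km/s.
Transfer-orbit speed at r₂: v_a = √[μ(2/r₂ − 1/a_t)] = 5.938 km/s.
Second burn Δv₂ = |v₂ − v_a| = 4.014 km/s.
Δv = Δv₁ + Δv₂ = 6.036 + 4.014 = 10.05 km/s.

Δv = 10100 m/s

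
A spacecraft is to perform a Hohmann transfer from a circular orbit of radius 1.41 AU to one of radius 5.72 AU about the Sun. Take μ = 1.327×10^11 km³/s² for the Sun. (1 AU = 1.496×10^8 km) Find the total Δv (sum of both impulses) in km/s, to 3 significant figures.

In km: r₁ = 1.41 × 1.496×10^8 = 2.10936×10^8 km; r₂ = 5.72 × 1.496×10^8 = 8.55712×10^8 km.
Transfer-ellipse semi-major axis a_t = (r₁ + r₂)/2 = (2.10936×10^8 + 8.55712×10^8)/2 = 5.33324×10^8 km.
At r₁ the circular-orbit speed is v₁ = √(μ/r₁) = 25.082 km/s.
On the transfer ellipse at r₁, vis-viva equation gives v_p = √[μ(2/r₁ − 1/a_t)] = 31.771 km/s.
First burn Δv₁ = |v_p − v₁| = 6.689 km/s.
At r₂, v₂ = √(μ/r₂) = 12.453 km/s.
Transfer-orbit speed at r₂: v_a = √[μ(2/r₂ − 1/a_t)] = 7.8316 km/s.
Second burn Δv₂ = |v₂ − v_a| = 4.621 km/s.
Δv = Δv₁ + Δv₂ = 6.689 + 4.621 = 11.31 km/s.

Δv = 11.3 km/s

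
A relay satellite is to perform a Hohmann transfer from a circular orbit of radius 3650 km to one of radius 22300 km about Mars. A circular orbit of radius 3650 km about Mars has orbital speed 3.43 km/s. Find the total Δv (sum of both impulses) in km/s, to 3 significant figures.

Δv = 1.72 km/s

From the circular-orbit relation v² = μ/r at r = 3650 km: μ = v²r = (3.43)² × 3650 = 42941.9 km³/s².
Semi-major axis of the transfer orbit: a_t = (3650 + 22300)/2 = 12975 km.
Circular speed at r₁: v₁ = √(μ/r₁) = √(42941.9/3650) = 3.4300 km/s.
Transfer-orbit speed at r₁ (v² = μ(2/r − 1/a)): v_p = √[μ(2/r₁ − 1/a_t)] = 4.4967 km/s.
First burn Δv₁ = |v_p − v₁| = 1.0667 km/s.
At r₂, v₂ = √(μ/r₂) = 1.387676 km/s.
Transfer-orbit speed at r₂: v_a = √[μ(2/r₂ − 1/a_t)] = 0.7360052 km/s.
Second burn Δv₂ = |v₂ − v_a| = 0.65167 km/s.
Δv = Δv₁ + Δv₂ = 1.0667 + 0.65167 = 1.718 km/s.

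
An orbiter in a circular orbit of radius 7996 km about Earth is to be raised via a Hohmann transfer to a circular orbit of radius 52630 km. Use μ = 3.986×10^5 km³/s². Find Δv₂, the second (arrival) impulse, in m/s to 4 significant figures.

The Hohmann ellipse has a_t = (r₁ + r₂)/2 = 30313 km.
Circular speed at r = 52630 km: v_c = √(μ/r) = 2.752 km/s.
Vis-viva on the transfer ellipse at r = 52630 km gives v_t = √[μ(2/r − 1/a_t)] = 1.413 km/s.
Δv₂ = |v_t − v_c| = |1.413 − 2.752| = 1.339 km/s.

Δv₂ = 1339 m/s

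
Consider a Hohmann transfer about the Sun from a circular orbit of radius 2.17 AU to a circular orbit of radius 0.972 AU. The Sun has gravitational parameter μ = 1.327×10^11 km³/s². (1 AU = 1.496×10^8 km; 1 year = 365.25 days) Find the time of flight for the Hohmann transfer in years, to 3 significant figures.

t = 0.985 years

In km: r₁ = 2.17 × 1.496×10^8 = 3.24632×10^8 km; r₂ = 0.972 × 1.496×10^8 = 1.454112×10^8 km.
Semi-major axis of the transfer orbit: a_t = (3.24632×10^8 + 1.454112×10^8)/2 = 2.350216×10^8 km.
Half the transfer-orbit period gives t = π√(a_t³/μ) = 3.107×10^7 s.
Converting: 3.107×10^7 s ÷ 3.15576×10^7 s/year (365.25 × 86400) = 0.985 years.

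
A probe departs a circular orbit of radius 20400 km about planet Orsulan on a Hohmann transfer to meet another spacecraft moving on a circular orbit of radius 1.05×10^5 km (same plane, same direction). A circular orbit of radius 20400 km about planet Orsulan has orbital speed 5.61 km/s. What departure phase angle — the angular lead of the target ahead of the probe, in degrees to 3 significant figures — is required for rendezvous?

φ = 96.9°

From the circular-orbit relation v² = μ/r at r = 20400 km: μ = v²r = (5.61)² × 20400 = 6.42031×10^5 km³/s².
The Hohmann ellipse has a_t = (r₁ + r₂)/2 = 62700 km.
The half-period of the transfer ellipse is t = π√(a_t³/μ) = 61560 s.
The target's mean motion on its circular orbit is ω₂ = √(μ/r₂³) = 2.355×10^-5 rad/s.
Angle swept by the target during transfer: ω₂·t = 1.4497 rad = 83.06°.
The probe traverses 180° on the transfer ellipse, so the target must lead by 180° − 83.06° = 96.9°.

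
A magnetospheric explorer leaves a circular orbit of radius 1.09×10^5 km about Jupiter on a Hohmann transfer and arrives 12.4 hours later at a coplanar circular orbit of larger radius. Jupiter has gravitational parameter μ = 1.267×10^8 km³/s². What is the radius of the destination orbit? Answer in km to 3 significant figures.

r₂ = 4.80×10^5 km

Transfer time t = 12.4 hours = 44640 s, and t = π√(a_t³/μ).
So a_t = (μ t²/π²)^(1/3) = (1.267×10^8 × (44640)² / π²)^(1/3) = 2.9465×10^5 km.
Since a_t = (r₁ + r₂)/2, r₂ = 2a_t − r₁ = 2×2.9465×10^5 − 1.090×10^5 = 4.803×10^5 km.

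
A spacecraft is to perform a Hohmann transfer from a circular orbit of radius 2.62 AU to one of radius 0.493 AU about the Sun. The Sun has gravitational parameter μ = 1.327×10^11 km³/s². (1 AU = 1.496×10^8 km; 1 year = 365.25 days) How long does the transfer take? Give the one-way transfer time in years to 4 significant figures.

t = 0.9710 years

In km: r₁ = 2.62 × 1.496×10^8 = 3.91952×10^8 km; r₂ = 0.493 × 1.496×10^8 = 7.37528×10^7 km.
The Hohmann ellipse has a_t = (r₁ + r₂)/2 = 2.328524×10^8 km.
Half the transfer-orbit period gives t = π√(a_t³/μ) = 3.0643×10^7 s.
Converting: 3.0643×10^7 s ÷ 3.15576×10^7 s/year (365.25 × 86400) = 0.9710 years.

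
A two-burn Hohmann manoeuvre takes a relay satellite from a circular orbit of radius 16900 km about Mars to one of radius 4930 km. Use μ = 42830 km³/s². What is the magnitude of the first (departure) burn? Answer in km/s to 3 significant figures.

Transfer-ellipse semi-major axis a_t = (r₁ + r₂)/2 = (16900 + 4930)/2 = 10915 km.
On the circular orbit at r = 16900 km, v_c = √(μ/r) = 1.5920 km/s.
Vis-viva on the transfer ellipse at r = 16900 km gives v_t = √[μ(2/r − 1/a_t)] = 1.0699 km/s.
Δv₁ = |v_t − v_c| = |1.0699 − 1.5920| = 0.5221 km/s.

Δv₁ = 0.522 km/s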